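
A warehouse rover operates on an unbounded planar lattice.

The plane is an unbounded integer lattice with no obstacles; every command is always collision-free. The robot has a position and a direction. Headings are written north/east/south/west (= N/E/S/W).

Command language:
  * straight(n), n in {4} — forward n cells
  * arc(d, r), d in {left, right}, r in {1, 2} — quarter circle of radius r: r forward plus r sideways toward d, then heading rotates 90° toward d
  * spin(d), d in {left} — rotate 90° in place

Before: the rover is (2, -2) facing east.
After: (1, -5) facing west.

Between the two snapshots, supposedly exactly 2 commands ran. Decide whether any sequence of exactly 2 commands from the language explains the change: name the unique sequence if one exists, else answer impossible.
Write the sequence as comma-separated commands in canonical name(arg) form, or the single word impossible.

arc(right, 1), arc(right, 2)

key: order matters: swapping arc(right, 1) and arc(right, 2) lands elsewhere
initial: (2, -2) facing east
1. arc(right, 1) → (3, -3) facing south
2. arc(right, 2) → (1, -5) facing west
all 36 alternatives checked — unique.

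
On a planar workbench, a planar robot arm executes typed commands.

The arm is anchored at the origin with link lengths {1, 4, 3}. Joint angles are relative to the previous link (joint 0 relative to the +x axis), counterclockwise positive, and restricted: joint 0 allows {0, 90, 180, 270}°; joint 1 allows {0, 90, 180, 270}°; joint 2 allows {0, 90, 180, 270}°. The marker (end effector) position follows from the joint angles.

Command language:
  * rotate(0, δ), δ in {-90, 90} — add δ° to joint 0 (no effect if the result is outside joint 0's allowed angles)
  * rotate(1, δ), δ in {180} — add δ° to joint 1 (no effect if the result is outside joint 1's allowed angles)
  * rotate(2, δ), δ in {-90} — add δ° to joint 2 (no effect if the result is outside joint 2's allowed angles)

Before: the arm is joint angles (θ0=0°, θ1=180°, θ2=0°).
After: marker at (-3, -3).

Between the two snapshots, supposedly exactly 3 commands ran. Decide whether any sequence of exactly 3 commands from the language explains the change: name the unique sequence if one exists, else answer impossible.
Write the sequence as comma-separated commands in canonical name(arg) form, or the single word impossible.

rotate(2, -90), rotate(2, -90), rotate(2, -90)

begin: joint angles (θ0=0°, θ1=180°, θ2=0°)
1. rotate(2, -90) → joint angles (θ0=0°, θ1=180°, θ2=270°)
2. rotate(2, -90) → joint angles (θ0=0°, θ1=180°, θ2=180°)
3. rotate(2, -90) → joint angles (θ0=0°, θ1=180°, θ2=90°)
no rival 3-sequence matches.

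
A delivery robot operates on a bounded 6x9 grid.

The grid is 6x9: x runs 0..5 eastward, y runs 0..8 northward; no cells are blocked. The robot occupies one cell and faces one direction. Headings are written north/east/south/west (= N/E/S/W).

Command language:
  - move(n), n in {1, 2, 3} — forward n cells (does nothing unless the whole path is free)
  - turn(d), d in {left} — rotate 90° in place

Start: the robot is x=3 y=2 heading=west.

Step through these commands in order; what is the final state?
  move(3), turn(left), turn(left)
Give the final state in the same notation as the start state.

from: x=3 y=2 heading=west
t=1 move(3) ⇒ x=0 y=2 heading=west
t=2 turn(left) ⇒ x=0 y=2 heading=south
t=3 turn(left) ⇒ x=0 y=2 heading=east

x=0 y=2 heading=east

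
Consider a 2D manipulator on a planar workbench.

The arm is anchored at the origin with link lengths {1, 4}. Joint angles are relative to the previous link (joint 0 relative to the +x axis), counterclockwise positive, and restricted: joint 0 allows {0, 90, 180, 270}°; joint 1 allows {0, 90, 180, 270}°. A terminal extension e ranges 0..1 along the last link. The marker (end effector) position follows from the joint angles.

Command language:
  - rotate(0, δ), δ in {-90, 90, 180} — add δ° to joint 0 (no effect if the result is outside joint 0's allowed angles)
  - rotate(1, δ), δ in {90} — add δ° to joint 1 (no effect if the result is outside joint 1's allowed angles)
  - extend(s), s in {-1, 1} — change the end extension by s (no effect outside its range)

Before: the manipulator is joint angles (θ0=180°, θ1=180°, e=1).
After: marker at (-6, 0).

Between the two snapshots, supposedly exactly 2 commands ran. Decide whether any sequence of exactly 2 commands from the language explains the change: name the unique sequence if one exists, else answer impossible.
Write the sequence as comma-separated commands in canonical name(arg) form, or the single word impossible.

initial: joint angles (θ0=180°, θ1=180°, e=1)
1. rotate(1, 90) → joint angles (θ0=180°, θ1=270°, e=1)
2. rotate(1, 90) → joint angles (θ0=180°, θ1=0°, e=1)
uniquely the one of 36 2-step routes that fits.

rotate(1, 90), rotate(1, 90)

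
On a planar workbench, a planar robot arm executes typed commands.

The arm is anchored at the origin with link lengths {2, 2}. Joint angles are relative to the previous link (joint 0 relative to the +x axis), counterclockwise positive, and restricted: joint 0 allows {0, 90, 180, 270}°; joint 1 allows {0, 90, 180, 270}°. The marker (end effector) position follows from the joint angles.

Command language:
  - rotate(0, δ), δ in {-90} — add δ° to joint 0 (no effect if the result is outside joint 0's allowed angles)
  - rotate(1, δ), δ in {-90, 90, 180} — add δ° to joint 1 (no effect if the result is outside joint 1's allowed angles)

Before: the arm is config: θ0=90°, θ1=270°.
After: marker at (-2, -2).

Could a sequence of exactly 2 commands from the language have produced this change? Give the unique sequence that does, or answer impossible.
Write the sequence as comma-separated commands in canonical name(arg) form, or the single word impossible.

from: config: θ0=90°, θ1=270°
t=1 rotate(0, -90) ⇒ config: θ0=0°, θ1=270°
t=2 rotate(0, -90) ⇒ config: θ0=270°, θ1=270°
no rival 2-sequence matches.

rotate(0, -90), rotate(0, -90)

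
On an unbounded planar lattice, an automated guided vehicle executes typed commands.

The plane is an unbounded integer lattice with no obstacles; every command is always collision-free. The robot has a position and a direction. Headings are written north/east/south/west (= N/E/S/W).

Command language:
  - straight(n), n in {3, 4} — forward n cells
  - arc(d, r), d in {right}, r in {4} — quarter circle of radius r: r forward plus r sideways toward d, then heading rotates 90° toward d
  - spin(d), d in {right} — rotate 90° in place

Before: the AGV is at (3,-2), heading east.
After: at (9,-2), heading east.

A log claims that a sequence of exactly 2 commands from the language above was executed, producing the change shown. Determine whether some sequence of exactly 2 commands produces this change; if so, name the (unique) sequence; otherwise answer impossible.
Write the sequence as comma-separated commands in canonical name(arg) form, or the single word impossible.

key: still facing E at the end — nothing in the sequence rotates
t0: at (3,-2), heading east
[1] after straight(3): at (6,-2), heading east
[2] after straight(3): at (9,-2), heading east
uniquely the one of 16 2-step routes that fits.

straight(3), straight(3)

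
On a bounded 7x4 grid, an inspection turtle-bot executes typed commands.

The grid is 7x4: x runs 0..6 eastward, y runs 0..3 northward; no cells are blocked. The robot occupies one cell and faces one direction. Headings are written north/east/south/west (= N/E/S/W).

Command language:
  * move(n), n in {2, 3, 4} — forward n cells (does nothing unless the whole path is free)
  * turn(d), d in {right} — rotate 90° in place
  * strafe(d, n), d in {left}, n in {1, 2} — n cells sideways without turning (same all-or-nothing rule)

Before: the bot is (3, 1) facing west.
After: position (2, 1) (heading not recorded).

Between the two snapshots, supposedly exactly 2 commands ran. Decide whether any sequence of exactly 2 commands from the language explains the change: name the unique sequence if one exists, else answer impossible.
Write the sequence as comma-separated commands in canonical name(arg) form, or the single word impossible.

turn(right), strafe(left, 1)

key: running strafe(left, 1) before turn(right) would end elsewhere — order is forced
initial: (3, 1) facing west
t=1 turn(right) ⇒ (3, 1) facing north
t=2 strafe(left, 1) ⇒ (2, 1) facing north
no other 2-command option fits: unique.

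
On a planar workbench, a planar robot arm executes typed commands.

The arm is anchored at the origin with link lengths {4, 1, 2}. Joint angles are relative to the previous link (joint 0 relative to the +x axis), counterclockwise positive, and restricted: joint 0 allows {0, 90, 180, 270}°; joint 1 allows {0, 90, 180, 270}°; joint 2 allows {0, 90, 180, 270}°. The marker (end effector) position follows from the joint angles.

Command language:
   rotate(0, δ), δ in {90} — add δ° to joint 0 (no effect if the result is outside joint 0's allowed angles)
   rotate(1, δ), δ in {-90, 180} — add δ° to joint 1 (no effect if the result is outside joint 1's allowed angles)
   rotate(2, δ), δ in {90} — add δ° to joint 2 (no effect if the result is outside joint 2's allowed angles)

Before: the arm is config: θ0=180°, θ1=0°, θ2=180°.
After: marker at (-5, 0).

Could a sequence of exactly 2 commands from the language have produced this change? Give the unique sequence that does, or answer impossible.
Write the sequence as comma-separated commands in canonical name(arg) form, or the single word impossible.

from: config: θ0=180°, θ1=0°, θ2=180°
[1] after rotate(1, -90): config: θ0=180°, θ1=270°, θ2=180°
[2] after rotate(1, -90): config: θ0=180°, θ1=180°, θ2=180°
no rival 2-sequence matches.

rotate(1, -90), rotate(1, -90)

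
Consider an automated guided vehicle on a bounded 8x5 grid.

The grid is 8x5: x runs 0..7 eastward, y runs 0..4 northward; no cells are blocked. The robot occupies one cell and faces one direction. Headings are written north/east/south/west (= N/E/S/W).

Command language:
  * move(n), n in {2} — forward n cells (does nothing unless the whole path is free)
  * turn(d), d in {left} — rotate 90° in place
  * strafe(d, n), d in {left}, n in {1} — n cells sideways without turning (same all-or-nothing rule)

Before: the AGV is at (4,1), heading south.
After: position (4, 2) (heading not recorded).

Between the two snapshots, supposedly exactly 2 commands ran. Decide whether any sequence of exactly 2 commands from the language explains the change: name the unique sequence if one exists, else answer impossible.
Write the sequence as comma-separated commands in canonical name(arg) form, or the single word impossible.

turn(left), strafe(left, 1)

key: running strafe(left, 1) before turn(left) would end elsewhere — order is forced
t0: at (4,1), heading south
[1] after turn(left): at (4,1), heading east
[2] after strafe(left, 1): at (4,2), heading east
uniquely the one of 9 2-step routes that fits.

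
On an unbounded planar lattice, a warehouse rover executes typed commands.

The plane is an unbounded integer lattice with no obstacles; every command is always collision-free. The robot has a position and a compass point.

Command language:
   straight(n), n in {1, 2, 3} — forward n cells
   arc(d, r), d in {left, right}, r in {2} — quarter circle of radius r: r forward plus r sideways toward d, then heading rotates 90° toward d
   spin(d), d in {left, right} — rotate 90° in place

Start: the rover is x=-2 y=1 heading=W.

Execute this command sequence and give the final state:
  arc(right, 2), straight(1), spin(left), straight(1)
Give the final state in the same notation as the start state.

x=-5 y=4 heading=W

from: x=-2 y=1 heading=W
[1] after arc(right, 2): x=-4 y=3 heading=N
[2] after straight(1): x=-4 y=4 heading=N
[3] after spin(left): x=-4 y=4 heading=W
[4] after straight(1): x=-5 y=4 heading=W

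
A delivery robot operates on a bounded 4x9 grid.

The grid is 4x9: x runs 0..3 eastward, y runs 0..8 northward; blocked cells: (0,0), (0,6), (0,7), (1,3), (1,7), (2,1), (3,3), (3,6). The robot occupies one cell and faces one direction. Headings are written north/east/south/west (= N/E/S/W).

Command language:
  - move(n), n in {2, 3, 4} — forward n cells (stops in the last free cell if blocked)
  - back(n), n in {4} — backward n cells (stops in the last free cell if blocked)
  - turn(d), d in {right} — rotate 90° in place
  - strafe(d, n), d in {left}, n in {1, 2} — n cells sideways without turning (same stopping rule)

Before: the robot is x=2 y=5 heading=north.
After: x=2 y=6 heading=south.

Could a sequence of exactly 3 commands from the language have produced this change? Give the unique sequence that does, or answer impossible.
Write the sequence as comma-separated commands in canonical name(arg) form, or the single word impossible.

turn(right), strafe(left, 1), turn(right)

key: position moved to (2,6) AND the heading swung to S — translation plus rotation needed
t0: x=2 y=5 heading=north
t=1 turn(right) ⇒ x=2 y=5 heading=east
t=2 strafe(left, 1) ⇒ x=2 y=6 heading=east
t=3 turn(right) ⇒ x=2 y=6 heading=south
no rival 3-sequence matches.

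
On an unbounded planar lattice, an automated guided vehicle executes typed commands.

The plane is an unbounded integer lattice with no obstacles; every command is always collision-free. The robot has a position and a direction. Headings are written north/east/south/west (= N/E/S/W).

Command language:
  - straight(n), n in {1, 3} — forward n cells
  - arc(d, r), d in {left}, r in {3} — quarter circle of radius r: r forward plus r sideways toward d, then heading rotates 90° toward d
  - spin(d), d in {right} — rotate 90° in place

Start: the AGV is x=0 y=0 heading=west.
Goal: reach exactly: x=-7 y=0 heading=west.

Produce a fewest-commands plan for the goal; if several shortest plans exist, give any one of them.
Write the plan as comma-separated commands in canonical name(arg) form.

start: x=0 y=0 heading=west
step 1 (straight(3)): x=-3 y=0 heading=west
step 2 (straight(3)): x=-6 y=0 heading=west
step 3 (straight(1)): x=-7 y=0 heading=west
shorter routes all fall short; 3 is best.

straight(3), straight(3), straight(1)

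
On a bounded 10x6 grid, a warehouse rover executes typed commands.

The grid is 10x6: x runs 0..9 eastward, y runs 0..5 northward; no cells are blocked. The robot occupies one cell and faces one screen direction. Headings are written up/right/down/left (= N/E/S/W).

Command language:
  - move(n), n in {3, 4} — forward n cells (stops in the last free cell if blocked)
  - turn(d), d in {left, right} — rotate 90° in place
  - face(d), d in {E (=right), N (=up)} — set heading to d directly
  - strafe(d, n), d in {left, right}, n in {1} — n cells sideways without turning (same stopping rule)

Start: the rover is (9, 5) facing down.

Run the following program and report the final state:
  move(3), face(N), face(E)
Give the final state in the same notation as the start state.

t0: (9, 5) facing down
[1] after move(3): (9, 2) facing down
[2] after face(N): (9, 2) facing up
[3] after face(E): (9, 2) facing right

(9, 2) facing right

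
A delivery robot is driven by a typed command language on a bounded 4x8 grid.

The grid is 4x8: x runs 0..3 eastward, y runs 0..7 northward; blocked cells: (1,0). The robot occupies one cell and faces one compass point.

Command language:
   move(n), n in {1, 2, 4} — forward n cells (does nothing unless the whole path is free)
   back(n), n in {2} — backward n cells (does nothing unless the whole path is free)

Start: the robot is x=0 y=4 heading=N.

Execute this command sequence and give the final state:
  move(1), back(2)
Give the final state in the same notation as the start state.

x=0 y=3 heading=N

start: x=0 y=4 heading=N
1. move(1) → x=0 y=5 heading=N
2. back(2) → x=0 y=3 heading=N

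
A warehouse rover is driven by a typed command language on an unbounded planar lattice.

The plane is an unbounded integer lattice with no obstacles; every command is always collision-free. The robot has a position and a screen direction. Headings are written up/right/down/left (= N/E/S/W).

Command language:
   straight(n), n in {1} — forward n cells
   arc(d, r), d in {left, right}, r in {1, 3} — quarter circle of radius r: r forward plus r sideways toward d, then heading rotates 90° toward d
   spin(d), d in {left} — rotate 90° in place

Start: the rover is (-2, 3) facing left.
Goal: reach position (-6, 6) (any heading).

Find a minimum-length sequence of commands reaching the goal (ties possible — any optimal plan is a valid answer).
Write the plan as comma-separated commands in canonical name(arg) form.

t0: (-2, 3) facing left
[1] after straight(1): (-3, 3) facing left
[2] after arc(right, 3): (-6, 6) facing up
no 1-step plan works, so 2 is optimal.

straight(1), arc(right, 3)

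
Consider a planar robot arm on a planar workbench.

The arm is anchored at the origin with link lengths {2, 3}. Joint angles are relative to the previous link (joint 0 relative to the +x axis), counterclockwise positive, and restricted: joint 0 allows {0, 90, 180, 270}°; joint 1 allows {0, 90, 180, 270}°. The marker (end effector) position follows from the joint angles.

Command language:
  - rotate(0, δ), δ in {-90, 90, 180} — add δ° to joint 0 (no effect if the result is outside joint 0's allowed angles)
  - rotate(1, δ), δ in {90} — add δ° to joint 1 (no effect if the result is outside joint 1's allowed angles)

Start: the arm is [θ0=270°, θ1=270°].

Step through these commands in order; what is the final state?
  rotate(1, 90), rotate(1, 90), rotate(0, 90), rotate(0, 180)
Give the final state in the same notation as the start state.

[θ0=180°, θ1=90°]

from: [θ0=270°, θ1=270°]
[1] after rotate(1, 90): [θ0=270°, θ1=0°]
[2] after rotate(1, 90): [θ0=270°, θ1=90°]
[3] after rotate(0, 90): [θ0=0°, θ1=90°]
[4] after rotate(0, 180): [θ0=180°, θ1=90°]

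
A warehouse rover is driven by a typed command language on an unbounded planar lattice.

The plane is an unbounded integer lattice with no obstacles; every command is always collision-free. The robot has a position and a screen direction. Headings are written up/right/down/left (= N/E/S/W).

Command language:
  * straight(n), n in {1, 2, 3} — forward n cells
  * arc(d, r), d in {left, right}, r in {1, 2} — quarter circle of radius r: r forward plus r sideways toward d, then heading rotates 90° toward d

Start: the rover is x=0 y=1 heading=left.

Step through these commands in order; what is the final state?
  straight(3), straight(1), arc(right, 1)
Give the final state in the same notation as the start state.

from: x=0 y=1 heading=left
step 1 (straight(3)): x=-3 y=1 heading=left
step 2 (straight(1)): x=-4 y=1 heading=left
step 3 (arc(right, 1)): x=-5 y=2 heading=up

x=-5 y=2 heading=up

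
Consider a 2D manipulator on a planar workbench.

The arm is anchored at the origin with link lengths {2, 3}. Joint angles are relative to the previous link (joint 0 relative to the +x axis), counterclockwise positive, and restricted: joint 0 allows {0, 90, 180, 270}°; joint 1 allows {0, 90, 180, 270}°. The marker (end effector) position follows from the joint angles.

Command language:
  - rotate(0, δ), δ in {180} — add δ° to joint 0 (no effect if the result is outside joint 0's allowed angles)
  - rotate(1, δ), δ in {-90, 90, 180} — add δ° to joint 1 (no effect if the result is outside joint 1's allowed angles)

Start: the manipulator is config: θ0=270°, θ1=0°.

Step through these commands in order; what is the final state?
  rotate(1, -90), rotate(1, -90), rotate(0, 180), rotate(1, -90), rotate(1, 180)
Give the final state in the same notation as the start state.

initial: config: θ0=270°, θ1=0°
[1] after rotate(1, -90): config: θ0=270°, θ1=270°
[2] after rotate(1, -90): config: θ0=270°, θ1=180°
[3] after rotate(0, 180): config: θ0=90°, θ1=180°
[4] after rotate(1, -90): config: θ0=90°, θ1=90°
[5] after rotate(1, 180): config: θ0=90°, θ1=270°

config: θ0=90°, θ1=270°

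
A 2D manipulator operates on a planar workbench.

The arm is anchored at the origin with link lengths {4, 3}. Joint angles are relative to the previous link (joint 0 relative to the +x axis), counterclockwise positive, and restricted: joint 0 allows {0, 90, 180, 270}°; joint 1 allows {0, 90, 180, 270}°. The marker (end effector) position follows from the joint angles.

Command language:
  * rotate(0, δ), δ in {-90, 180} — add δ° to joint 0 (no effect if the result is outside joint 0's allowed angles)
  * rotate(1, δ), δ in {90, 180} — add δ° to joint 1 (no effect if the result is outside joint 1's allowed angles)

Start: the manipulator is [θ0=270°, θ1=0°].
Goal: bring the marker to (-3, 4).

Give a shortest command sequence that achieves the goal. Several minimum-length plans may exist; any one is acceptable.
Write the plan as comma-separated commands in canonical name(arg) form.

from: [θ0=270°, θ1=0°]
step 1 (rotate(0, 180)): [θ0=90°, θ1=0°]
step 2 (rotate(1, 90)): [θ0=90°, θ1=90°]
no 1-step plan works, so 2 is optimal.

rotate(0, 180), rotate(1, 90)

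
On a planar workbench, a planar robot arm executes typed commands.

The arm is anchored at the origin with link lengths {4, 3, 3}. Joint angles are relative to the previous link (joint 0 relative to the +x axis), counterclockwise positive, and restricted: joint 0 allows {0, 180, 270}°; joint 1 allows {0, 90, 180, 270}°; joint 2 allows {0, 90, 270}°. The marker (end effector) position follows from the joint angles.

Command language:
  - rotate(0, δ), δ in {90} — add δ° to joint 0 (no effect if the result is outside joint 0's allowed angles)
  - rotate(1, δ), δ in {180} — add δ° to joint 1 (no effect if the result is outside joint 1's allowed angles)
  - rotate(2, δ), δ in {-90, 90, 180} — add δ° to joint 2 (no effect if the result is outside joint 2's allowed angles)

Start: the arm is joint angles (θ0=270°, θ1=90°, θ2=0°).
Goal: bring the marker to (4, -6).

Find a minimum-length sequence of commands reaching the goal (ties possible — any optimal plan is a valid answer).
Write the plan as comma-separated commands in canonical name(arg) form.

begin: joint angles (θ0=270°, θ1=90°, θ2=0°)
[1] after rotate(0, 90): joint angles (θ0=0°, θ1=90°, θ2=0°)
[2] after rotate(1, 180): joint angles (θ0=0°, θ1=270°, θ2=0°)
shorter routes all fall short; 2 is best.

rotate(0, 90), rotate(1, 180)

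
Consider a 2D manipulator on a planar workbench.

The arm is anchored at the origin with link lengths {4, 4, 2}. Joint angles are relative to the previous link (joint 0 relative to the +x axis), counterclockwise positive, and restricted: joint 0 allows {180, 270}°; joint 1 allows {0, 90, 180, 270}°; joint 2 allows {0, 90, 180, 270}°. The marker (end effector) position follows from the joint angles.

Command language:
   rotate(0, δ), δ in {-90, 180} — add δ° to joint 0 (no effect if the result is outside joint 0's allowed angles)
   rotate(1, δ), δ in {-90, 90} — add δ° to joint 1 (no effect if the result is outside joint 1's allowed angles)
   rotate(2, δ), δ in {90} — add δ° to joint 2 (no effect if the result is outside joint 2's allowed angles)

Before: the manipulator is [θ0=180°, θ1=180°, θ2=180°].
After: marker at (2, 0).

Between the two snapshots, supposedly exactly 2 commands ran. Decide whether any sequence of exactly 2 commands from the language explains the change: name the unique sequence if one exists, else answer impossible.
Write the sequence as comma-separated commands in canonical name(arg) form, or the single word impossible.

from: [θ0=180°, θ1=180°, θ2=180°]
t=1 rotate(2, 90) ⇒ [θ0=180°, θ1=180°, θ2=270°]
t=2 rotate(2, 90) ⇒ [θ0=180°, θ1=180°, θ2=0°]
uniquely the one of 25 2-step routes that fits.

rotate(2, 90), rotate(2, 90)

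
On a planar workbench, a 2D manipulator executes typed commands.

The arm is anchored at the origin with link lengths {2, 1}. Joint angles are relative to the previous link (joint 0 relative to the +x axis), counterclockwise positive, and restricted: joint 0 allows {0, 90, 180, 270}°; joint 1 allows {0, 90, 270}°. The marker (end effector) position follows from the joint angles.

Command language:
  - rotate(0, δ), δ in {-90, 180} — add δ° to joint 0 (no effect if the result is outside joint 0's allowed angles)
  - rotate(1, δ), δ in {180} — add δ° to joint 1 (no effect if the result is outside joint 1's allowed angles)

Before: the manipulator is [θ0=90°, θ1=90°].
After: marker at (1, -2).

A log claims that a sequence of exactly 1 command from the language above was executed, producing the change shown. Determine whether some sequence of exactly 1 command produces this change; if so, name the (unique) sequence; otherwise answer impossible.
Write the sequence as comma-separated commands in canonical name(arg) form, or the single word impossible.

initial: [θ0=90°, θ1=90°]
t=1 rotate(0, 180) ⇒ [θ0=270°, θ1=90°]
all 3 alternatives checked — unique.

rotate(0, 180)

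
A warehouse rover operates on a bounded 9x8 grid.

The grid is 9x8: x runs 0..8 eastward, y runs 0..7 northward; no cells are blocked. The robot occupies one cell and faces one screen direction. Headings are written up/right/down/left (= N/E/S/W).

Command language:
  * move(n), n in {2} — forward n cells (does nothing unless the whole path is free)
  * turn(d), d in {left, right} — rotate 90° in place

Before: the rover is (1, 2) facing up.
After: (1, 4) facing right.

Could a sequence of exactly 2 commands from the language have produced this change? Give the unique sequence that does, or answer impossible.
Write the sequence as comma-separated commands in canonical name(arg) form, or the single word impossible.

move(2), turn(right)

key: position moved to (1,4) AND the heading swung to E — translation plus rotation needed
begin: (1, 2) facing up
[1] after move(2): (1, 4) facing up
[2] after turn(right): (1, 4) facing right
uniquely the one of 9 2-step routes that fits.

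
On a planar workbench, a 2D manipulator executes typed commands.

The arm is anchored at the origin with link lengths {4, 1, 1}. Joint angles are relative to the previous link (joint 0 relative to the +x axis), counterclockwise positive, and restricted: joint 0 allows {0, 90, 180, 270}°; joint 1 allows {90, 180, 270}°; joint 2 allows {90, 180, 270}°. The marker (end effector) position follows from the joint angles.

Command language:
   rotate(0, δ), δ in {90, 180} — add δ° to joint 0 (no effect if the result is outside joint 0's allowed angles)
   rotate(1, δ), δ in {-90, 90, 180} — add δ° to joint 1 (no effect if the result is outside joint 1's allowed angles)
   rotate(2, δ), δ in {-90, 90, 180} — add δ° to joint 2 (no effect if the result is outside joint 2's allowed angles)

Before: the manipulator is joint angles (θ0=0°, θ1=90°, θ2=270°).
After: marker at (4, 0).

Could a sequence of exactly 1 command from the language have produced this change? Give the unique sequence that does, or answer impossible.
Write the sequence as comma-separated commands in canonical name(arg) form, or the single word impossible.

rotate(2, -90)

initial: joint angles (θ0=0°, θ1=90°, θ2=270°)
t=1 rotate(2, -90) ⇒ joint angles (θ0=0°, θ1=90°, θ2=180°)
uniquely the one of 8 1-step routes that fits.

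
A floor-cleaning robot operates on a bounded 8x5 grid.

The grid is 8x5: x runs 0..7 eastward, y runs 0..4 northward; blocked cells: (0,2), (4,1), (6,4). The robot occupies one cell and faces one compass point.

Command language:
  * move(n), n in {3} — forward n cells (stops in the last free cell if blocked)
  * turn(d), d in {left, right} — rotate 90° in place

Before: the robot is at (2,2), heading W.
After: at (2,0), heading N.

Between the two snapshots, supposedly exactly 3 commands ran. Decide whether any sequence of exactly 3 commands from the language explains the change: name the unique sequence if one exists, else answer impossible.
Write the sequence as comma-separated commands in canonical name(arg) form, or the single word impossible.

all 27 sequences checked — none match.

impossible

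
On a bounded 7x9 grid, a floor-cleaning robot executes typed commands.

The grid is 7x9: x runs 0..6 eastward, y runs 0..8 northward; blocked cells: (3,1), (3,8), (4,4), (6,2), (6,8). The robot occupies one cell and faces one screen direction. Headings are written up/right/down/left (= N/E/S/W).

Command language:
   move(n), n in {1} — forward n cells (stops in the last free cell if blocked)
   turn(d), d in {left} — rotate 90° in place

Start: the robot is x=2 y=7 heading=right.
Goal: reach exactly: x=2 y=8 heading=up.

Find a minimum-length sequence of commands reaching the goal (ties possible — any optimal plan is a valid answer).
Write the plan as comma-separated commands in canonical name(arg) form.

turn(left), move(1)

begin: x=2 y=7 heading=right
t=1 turn(left) ⇒ x=2 y=7 heading=up
t=2 move(1) ⇒ x=2 y=8 heading=up
minimal: 2 command(s), checked below 2.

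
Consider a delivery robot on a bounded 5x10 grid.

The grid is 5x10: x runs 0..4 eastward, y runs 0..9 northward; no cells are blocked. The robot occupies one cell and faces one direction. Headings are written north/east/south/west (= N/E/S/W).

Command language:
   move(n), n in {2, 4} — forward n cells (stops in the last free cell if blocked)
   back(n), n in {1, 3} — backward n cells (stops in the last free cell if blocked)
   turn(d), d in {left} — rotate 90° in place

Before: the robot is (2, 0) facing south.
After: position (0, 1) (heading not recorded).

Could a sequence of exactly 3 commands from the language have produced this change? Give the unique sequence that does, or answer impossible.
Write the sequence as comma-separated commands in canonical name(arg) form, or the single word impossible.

key: order matters: swapping back(1) and back(3) lands elsewhere
t0: (2, 0) facing south
t=1 back(1) ⇒ (2, 1) facing south
t=2 turn(left) ⇒ (2, 1) facing east
t=3 back(3) ⇒ (0, 1) facing east
uniquely the one of 125 3-step routes that fits.

back(1), turn(left), back(3)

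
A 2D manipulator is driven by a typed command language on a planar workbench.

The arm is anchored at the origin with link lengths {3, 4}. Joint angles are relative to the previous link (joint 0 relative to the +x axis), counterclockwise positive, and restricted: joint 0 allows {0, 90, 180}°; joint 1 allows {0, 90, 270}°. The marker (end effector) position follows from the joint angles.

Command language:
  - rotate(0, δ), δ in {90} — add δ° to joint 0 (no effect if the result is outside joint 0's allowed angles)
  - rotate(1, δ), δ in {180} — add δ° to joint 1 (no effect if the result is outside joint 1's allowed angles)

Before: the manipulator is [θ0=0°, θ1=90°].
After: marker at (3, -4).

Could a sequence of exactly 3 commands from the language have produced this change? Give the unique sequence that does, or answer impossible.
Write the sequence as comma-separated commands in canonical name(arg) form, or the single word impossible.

begin: [θ0=0°, θ1=90°]
1. rotate(1, 180) → [θ0=0°, θ1=270°]
2. rotate(1, 180) → [θ0=0°, θ1=90°]
3. rotate(1, 180) → [θ0=0°, θ1=270°]
no other 3-command option fits: unique.

rotate(1, 180), rotate(1, 180), rotate(1, 180)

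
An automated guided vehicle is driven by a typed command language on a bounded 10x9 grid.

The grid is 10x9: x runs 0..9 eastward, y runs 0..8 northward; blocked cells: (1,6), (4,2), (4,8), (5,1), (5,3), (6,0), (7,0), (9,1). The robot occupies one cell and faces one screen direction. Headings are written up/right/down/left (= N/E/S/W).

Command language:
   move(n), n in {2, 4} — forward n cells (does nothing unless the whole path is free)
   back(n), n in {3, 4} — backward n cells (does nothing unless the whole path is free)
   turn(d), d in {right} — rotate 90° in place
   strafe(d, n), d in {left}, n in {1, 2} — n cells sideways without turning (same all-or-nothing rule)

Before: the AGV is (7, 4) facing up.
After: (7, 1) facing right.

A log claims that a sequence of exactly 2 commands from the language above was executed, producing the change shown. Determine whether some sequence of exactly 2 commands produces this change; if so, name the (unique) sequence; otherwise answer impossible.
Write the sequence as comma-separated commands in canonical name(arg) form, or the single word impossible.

key: running turn(right) before back(3) would end elsewhere — order is forced
t0: (7, 4) facing up
step 1 (back(3)): (7, 1) facing up
step 2 (turn(right)): (7, 1) facing right
no rival 2-sequence matches.

back(3), turn(right)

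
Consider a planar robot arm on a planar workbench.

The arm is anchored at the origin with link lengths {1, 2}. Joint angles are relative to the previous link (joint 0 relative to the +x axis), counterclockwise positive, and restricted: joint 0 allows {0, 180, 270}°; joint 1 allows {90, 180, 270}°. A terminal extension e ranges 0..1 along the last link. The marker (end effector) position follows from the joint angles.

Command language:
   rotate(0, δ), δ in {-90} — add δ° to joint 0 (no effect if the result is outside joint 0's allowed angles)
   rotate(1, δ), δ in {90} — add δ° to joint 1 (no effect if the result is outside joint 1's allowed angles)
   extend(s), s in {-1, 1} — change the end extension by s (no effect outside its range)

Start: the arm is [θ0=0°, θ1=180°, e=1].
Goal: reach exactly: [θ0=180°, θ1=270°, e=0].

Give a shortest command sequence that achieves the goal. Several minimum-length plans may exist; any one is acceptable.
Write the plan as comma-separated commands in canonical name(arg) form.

rotate(1, 90), rotate(0, -90), rotate(0, -90), extend(-1)

begin: [θ0=0°, θ1=180°, e=1]
step 1 (rotate(1, 90)): [θ0=0°, θ1=270°, e=1]
step 2 (rotate(0, -90)): [θ0=270°, θ1=270°, e=1]
step 3 (rotate(0, -90)): [θ0=180°, θ1=270°, e=1]
step 4 (extend(-1)): [θ0=180°, θ1=270°, e=0]
minimal: 4 command(s), checked below 4.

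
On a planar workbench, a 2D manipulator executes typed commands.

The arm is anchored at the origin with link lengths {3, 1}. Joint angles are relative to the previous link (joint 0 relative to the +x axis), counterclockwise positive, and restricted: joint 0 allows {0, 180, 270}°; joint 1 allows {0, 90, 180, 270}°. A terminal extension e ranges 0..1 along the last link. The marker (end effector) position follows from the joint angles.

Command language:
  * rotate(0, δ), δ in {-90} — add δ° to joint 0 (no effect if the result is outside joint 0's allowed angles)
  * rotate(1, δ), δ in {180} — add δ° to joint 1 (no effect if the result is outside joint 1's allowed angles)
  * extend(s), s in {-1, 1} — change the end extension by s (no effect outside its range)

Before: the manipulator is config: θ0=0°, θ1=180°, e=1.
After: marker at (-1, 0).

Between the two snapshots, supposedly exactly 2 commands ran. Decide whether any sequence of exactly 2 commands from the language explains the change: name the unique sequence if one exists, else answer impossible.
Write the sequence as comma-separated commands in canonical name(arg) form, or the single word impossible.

from: config: θ0=0°, θ1=180°, e=1
1. rotate(0, -90) → config: θ0=270°, θ1=180°, e=1
2. rotate(0, -90) → config: θ0=180°, θ1=180°, e=1
uniquely the one of 16 2-step routes that fits.

rotate(0, -90), rotate(0, -90)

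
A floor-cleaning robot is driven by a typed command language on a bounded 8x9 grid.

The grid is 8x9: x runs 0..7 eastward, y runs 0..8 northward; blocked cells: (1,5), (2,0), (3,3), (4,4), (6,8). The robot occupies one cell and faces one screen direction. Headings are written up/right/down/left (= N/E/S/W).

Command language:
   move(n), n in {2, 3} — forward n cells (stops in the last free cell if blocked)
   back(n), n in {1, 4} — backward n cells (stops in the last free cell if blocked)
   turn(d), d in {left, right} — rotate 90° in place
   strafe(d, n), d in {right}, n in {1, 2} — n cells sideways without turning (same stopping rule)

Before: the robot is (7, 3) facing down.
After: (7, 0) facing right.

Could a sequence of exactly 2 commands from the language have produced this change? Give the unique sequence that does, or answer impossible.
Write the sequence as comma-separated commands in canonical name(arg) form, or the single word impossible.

move(3), turn(left)

key: position moved to (7,0) AND the heading swung to E — translation plus rotation needed
start: (7, 3) facing down
[1] after move(3): (7, 0) facing down
[2] after turn(left): (7, 0) facing right
no rival 2-sequence matches.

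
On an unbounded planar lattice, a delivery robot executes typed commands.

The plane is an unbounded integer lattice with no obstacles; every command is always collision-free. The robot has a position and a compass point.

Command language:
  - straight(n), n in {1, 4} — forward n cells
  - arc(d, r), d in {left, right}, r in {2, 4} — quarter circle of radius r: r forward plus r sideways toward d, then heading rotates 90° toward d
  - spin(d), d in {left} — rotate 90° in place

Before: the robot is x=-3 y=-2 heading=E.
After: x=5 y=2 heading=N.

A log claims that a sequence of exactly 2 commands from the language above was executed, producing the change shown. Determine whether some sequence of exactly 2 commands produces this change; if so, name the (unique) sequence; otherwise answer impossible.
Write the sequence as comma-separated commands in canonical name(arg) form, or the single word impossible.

straight(4), arc(left, 4)

key: running arc(left, 4) before straight(4) would end elsewhere — order is forced
begin: x=-3 y=-2 heading=E
step 1 (straight(4)): x=1 y=-2 heading=E
step 2 (arc(left, 4)): x=5 y=2 heading=N
uniquely the one of 49 2-step routes that fits.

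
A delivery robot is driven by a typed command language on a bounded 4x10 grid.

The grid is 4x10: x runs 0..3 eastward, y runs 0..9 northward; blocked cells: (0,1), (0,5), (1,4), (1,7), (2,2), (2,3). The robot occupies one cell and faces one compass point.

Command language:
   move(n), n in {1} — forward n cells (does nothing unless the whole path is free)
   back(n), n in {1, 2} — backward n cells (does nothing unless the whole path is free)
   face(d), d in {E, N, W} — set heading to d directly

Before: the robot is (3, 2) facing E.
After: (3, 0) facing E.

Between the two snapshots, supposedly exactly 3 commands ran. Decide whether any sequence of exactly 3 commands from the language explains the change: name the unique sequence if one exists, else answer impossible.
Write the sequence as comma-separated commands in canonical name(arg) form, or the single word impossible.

key: still facing E at the end — net rotation zero over 3 steps
from: (3, 2) facing E
[1] after face(N): (3, 2) facing N
[2] after back(2): (3, 0) facing N
[3] after face(E): (3, 0) facing E
all 216 alternatives checked — unique.

face(N), back(2), face(E)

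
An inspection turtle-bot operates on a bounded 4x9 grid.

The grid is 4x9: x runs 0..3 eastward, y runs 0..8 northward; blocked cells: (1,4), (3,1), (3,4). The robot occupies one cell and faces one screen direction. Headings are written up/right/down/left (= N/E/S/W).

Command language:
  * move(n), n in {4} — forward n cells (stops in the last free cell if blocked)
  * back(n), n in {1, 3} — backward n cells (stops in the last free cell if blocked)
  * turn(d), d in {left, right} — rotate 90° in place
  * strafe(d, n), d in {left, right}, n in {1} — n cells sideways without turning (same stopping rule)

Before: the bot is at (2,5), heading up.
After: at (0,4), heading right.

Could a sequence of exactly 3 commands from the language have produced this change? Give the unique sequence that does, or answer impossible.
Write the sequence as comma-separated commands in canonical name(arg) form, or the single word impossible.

turn(right), back(3), strafe(right, 1)

key: order matters: swapping turn(right) and strafe(right, 1) lands elsewhere
from: at (2,5), heading up
step 1 (turn(right)): at (2,5), heading right
step 2 (back(3)): at (0,5), heading right
step 3 (strafe(right, 1)): at (0,4), heading right
no other 3-command option fits: unique.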